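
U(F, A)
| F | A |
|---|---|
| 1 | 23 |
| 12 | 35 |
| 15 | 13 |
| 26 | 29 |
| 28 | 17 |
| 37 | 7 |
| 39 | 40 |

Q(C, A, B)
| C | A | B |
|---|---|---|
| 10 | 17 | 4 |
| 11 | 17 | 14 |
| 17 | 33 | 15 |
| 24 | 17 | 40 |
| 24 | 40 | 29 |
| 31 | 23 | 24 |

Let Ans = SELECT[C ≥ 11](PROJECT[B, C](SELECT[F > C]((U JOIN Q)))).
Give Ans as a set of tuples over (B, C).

{(14, 11), (29, 24), (40, 24)}

Natural join on A: {(1, 23, 31, 24), (28, 17, 10, 4), (28, 17, 11, 14), (28, 17, 24, 40), (39, 40, 24, 29)}
Apply σ_{F > C}; surviving tuples: {(28, 17, 10, 4), (28, 17, 11, 14), (28, 17, 24, 40), (39, 40, 24, 29)}
π_{B, C} gives {(14, 11), (29, 24), (4, 10), (40, 24)}.
Apply σ_{C ≥ 11}; surviving tuples: {(14, 11), (29, 24), (40, 24)}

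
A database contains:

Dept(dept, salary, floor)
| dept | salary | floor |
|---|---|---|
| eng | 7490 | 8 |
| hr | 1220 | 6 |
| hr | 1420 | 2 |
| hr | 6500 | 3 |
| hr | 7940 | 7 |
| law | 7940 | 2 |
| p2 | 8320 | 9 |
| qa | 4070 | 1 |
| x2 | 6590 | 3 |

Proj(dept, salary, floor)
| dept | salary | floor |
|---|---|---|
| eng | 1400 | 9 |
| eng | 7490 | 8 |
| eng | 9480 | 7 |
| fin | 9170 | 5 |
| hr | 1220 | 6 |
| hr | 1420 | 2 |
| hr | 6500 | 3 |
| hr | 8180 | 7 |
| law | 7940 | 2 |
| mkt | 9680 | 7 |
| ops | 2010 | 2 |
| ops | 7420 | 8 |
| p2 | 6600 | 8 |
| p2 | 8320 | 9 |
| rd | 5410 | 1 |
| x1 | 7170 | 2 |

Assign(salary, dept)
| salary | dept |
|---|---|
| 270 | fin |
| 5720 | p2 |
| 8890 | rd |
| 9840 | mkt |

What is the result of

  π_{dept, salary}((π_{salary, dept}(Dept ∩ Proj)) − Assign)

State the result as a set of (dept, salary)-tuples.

{(eng, 7490), (hr, 1220), (hr, 1420), (hr, 6500), (law, 7940), (p2, 8320)}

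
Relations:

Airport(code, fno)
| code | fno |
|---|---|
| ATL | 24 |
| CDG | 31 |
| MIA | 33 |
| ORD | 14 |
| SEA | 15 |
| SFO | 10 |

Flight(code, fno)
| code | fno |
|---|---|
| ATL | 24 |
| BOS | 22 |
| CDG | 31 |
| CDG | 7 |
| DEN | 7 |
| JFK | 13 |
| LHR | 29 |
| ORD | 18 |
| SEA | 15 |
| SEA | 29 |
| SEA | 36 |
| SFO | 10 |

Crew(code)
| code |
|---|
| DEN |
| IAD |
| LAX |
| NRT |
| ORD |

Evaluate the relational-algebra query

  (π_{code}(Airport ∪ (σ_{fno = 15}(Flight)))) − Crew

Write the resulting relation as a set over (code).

{ATL, CDG, MIA, SEA, SFO}

Apply σ_{fno = 15}; surviving tuples: {(SEA, 15)}
Union: {(ATL, 24), (CDG, 31), (MIA, 33), (ORD, 14), (SEA, 15), (SFO, 10)} with {(SEA, 15)} → {(ATL, 24), (CDG, 31), (MIA, 33), (ORD, 14), (SEA, 15), (SFO, 10)}
Projecting to code: {ATL, CDG, MIA, ORD, SEA, SFO}
Difference: {ATL, CDG, MIA, ORD, SEA, SFO} with {DEN, IAD, LAX, NRT, ORD} → {ATL, CDG, MIA, SEA, SFO}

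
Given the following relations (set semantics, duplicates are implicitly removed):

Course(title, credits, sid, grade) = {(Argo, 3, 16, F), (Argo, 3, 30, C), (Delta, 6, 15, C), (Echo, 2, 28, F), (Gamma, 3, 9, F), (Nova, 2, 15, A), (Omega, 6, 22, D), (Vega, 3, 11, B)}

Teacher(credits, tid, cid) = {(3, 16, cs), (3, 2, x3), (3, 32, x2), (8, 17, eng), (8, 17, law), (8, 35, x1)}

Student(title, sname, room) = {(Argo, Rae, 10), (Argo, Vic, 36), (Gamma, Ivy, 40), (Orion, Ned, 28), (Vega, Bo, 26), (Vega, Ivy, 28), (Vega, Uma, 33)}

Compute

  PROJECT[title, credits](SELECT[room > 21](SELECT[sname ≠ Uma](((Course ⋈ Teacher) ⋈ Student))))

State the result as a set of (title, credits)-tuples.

Joining Course and Teacher on credits yields {(Argo, 3, 16, F, 16, cs), (Argo, 3, 16, F, 2, x3), (Argo, 3, 16, F, 32, x2), (Argo, 3, 30, C, 16, cs), (Argo, 3, 30, C, 2, x3), (Argo, 3, 30, C, 32, x2), (Gamma, 3, 9, F, 16, cs), (Gamma, 3, 9, F, 2, x3), (Gamma, 3, 9, F, 32, x2), (Vega, 3, 11, B, 16, cs), (Vega, 3, 11, B, 2, x3), (Vega, 3, 11, B, 32, x2)}.
Joining (Course ⋈ Teacher) and Student on title yields {(Argo, 3, 16, F, 16, cs, Rae, 10), (Argo, 3, 16, F, 16, cs, Vic, 36), (Argo, 3, 16, F, 2, x3, Rae, 10), (Argo, 3, 16, F, 2, x3, Vic, 36), (Argo, 3, 16, F, 32, x2, Rae, 10), (Argo, 3, 16, F, 32, x2, Vic, 36), (Argo, 3, 30, C, 16, cs, Rae, 10), (Argo, 3, 30, C, 16, cs, Vic, 36), (Argo, 3, 30, C, 2, x3, Rae, 10), (Argo, 3, 30, C, 2, x3, Vic, 36), (Argo, 3, 30, C, 32, x2, Rae, 10), (Argo, 3, 30, C, 32, x2, Vic, 36), (Gamma, 3, 9, F, 16, cs, Ivy, 40), (Gamma, 3, 9, F, 2, x3, Ivy, 40), (Gamma, 3, 9, F, 32, x2, Ivy, 40), (Vega, 3, 11, B, 16, cs, Bo, 26), (Vega, 3, 11, B, 16, cs, Ivy, 28), (Vega, 3, 11, B, 16, cs, Uma, 33), (Vega, 3, 11, B, 2, x3, Bo, 26), (Vega, 3, 11, B, 2, x3, Ivy, 28), (Vega, 3, 11, B, 2, x3, Uma, 33), (Vega, 3, 11, B, 32, x2, Bo, 26), (Vega, 3, 11, B, 32, x2, Ivy, 28), (Vega, 3, 11, B, 32, x2, Uma, 33)}.
Selection sname ≠ Uma: {(Argo, 3, 16, F, 16, cs, Rae, 10), (Argo, 3, 16, F, 16, cs, Vic, 36), (Argo, 3, 16, F, 2, x3, Rae, 10), (Argo, 3, 16, F, 2, x3, Vic, 36), (Argo, 3, 16, F, 32, x2, Rae, 10), (Argo, 3, 16, F, 32, x2, Vic, 36), (Argo, 3, 30, C, 16, cs, Rae, 10), (Argo, 3, 30, C, 16, cs, Vic, 36), (Argo, 3, 30, C, 2, x3, Rae, 10), (Argo, 3, 30, C, 2, x3, Vic, 36), (Argo, 3, 30, C, 32, x2, Rae, 10), (Argo, 3, 30, C, 32, x2, Vic, 36), (Gamma, 3, 9, F, 16, cs, Ivy, 40), (Gamma, 3, 9, F, 2, x3, Ivy, 40), (Gamma, 3, 9, F, 32, x2, Ivy, 40), (Vega, 3, 11, B, 16, cs, Bo, 26), (Vega, 3, 11, B, 16, cs, Ivy, 28), (Vega, 3, 11, B, 2, x3, Bo, 26), (Vega, 3, 11, B, 2, x3, Ivy, 28), (Vega, 3, 11, B, 32, x2, Bo, 26), (Vega, 3, 11, B, 32, x2, Ivy, 28)}
Selection room > 21: {(Argo, 3, 16, F, 16, cs, Vic, 36), (Argo, 3, 16, F, 2, x3, Vic, 36), (Argo, 3, 16, F, 32, x2, Vic, 36), (Argo, 3, 30, C, 16, cs, Vic, 36), (Argo, 3, 30, C, 2, x3, Vic, 36), (Argo, 3, 30, C, 32, x2, Vic, 36), (Gamma, 3, 9, F, 16, cs, Ivy, 40), (Gamma, 3, 9, F, 2, x3, Ivy, 40), (Gamma, 3, 9, F, 32, x2, Ivy, 40), (Vega, 3, 11, B, 16, cs, Bo, 26), (Vega, 3, 11, B, 16, cs, Ivy, 28), (Vega, 3, 11, B, 2, x3, Bo, 26), (Vega, 3, 11, B, 2, x3, Ivy, 28), (Vega, 3, 11, B, 32, x2, Bo, 26), (Vega, 3, 11, B, 32, x2, Ivy, 28)}
π_{title, credits} gives {(Argo, 3), (Gamma, 3), (Vega, 3)} (12 duplicate(s) eliminated).

{(Argo, 3), (Gamma, 3), (Vega, 3)}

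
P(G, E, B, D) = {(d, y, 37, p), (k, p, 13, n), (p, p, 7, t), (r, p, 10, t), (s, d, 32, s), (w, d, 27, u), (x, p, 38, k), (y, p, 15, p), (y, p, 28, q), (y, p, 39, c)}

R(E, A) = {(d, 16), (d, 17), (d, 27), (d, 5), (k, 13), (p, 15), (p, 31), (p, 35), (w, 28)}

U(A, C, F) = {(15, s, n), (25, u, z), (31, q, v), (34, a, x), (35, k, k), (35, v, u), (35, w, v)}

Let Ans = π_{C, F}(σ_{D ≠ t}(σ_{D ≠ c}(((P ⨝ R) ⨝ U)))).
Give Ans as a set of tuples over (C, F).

{(k, k), (q, v), (s, n), (v, u), (w, v)}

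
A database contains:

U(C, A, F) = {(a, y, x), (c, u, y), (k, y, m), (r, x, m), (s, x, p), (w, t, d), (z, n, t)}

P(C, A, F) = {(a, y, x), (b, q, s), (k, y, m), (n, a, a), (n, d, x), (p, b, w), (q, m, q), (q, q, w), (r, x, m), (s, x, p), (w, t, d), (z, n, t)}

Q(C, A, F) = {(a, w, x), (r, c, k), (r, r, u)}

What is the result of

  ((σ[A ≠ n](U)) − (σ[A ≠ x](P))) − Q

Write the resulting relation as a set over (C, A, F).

Filtering on A ≠ n leaves {(a, y, x), (c, u, y), (k, y, m), (r, x, m), (s, x, p), (w, t, d)}.
Filtering on A ≠ x leaves {(a, y, x), (b, q, s), (k, y, m), (n, a, a), (n, d, x), (p, b, w), (q, m, q), (q, q, w), (w, t, d), (z, n, t)}.
Taking the difference: {(c, u, y), (r, x, m), (s, x, p)}
Taking the difference: {(c, u, y), (r, x, m), (s, x, p)}

{(c, u, y), (r, x, m), (s, x, p)}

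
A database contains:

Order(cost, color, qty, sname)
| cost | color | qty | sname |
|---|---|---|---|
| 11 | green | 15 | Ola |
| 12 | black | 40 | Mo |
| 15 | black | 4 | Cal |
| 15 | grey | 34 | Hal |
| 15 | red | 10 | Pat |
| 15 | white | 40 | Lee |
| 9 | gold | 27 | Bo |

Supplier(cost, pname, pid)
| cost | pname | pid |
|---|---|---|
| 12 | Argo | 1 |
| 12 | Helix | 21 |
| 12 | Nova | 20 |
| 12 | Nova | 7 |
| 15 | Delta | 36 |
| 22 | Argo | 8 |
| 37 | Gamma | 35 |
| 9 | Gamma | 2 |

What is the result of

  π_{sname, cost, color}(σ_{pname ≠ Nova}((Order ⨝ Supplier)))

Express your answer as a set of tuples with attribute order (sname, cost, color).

Natural join on cost: {(12, black, 40, Mo, Argo, 1), (12, black, 40, Mo, Helix, 21), (12, black, 40, Mo, Nova, 20), (12, black, 40, Mo, Nova, 7), (15, black, 4, Cal, Delta, 36), (15, grey, 34, Hal, Delta, 36), (15, red, 10, Pat, Delta, 36), (15, white, 40, Lee, Delta, 36), (9, gold, 27, Bo, Gamma, 2)}
σ[pname ≠ Nova]: keep tuples satisfying pname ≠ Nova → {(12, black, 40, Mo, Argo, 1), (12, black, 40, Mo, Helix, 21), (15, black, 4, Cal, Delta, 36), (15, grey, 34, Hal, Delta, 36), (15, red, 10, Pat, Delta, 36), (15, white, 40, Lee, Delta, 36), (9, gold, 27, Bo, Gamma, 2)}
Keep only column(s) sname, cost, color (1 duplicate(s) eliminated): {(Bo, 9, gold), (Cal, 15, black), (Hal, 15, grey), (Lee, 15, white), (Mo, 12, black), (Pat, 15, red)}

{(Bo, 9, gold), (Cal, 15, black), (Hal, 15, grey), (Lee, 15, white), (Mo, 12, black), (Pat, 15, red)}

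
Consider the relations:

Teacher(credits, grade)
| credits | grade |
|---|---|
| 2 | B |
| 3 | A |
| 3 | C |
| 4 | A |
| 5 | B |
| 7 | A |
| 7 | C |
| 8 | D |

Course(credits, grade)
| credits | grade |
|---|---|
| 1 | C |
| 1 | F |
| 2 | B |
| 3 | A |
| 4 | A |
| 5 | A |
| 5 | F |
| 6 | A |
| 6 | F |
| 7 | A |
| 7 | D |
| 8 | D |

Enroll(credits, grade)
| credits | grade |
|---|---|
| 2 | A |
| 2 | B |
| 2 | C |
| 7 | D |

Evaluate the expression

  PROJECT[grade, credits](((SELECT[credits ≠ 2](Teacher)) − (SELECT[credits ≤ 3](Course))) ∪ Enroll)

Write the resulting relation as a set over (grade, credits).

{(A, 2), (A, 4), (A, 7), (B, 2), (B, 5), (C, 2), (C, 3), (C, 7), (D, 7), (D, 8)}

σ[credits ≠ 2]: keep tuples satisfying credits ≠ 2 → {(3, A), (3, C), (4, A), (5, B), (7, A), (7, C), (8, D)}
σ[credits ≤ 3]: keep tuples satisfying credits ≤ 3 → {(1, C), (1, F), (2, B), (3, A)}
Set difference of the two operands is {(3, C), (4, A), (5, B), (7, A), (7, C), (8, D)}.
Set union of the two operands is {(2, A), (2, B), (2, C), (3, C), (4, A), (5, B), (7, A), (7, C), (7, D), (8, D)}.
Projecting to grade, credits: {(A, 2), (A, 4), (A, 7), (B, 2), (B, 5), (C, 2), (C, 3), (C, 7), (D, 7), (D, 8)}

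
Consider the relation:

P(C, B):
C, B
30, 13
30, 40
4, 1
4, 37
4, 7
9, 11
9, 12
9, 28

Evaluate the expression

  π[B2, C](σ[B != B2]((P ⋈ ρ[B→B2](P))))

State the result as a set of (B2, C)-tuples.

{(1, 4), (11, 9), (12, 9), (13, 30), (28, 9), (37, 4), (40, 30), (7, 4)}

ρ[B→B2]: schema becomes (C, B2); tuples unchanged.
Natural join on C: {(30, 13, 13), (30, 13, 40), (30, 40, 13), (30, 40, 40), (4, 1, 1), (4, 1, 37), (4, 1, 7), (4, 37, 1), (4, 37, 37), (4, 37, 7), (4, 7, 1), (4, 7, 37), (4, 7, 7), (9, 11, 11), (9, 11, 12), (9, 11, 28), (9, 12, 11), (9, 12, 12), (9, 12, 28), (9, 28, 11), (9, 28, 12), (9, 28, 28)}
Apply σ_{B != B2}; surviving tuples: {(30, 13, 40), (30, 40, 13), (4, 1, 37), (4, 1, 7), (4, 37, 1), (4, 37, 7), (4, 7, 1), (4, 7, 37), (9, 11, 12), (9, 11, 28), (9, 12, 11), (9, 12, 28), (9, 28, 11), (9, 28, 12)}
π_{B2, C} gives {(1, 4), (11, 9), (12, 9), (13, 30), (28, 9), (37, 4), (40, 30), (7, 4)} (6 duplicate(s) eliminated).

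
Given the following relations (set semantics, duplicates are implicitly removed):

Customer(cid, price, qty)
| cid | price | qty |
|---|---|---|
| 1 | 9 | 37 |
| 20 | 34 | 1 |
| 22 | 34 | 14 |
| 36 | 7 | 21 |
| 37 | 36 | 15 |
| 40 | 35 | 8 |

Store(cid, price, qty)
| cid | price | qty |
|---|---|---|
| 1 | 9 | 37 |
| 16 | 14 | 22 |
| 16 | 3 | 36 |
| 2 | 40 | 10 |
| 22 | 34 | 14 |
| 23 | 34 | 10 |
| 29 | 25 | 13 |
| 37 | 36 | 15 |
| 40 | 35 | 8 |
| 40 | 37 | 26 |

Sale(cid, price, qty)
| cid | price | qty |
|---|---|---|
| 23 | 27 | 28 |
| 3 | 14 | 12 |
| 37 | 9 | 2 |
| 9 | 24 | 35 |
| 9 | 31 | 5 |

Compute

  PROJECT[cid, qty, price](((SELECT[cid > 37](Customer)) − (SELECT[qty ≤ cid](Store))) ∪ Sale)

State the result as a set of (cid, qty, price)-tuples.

σ[cid > 37]: keep tuples satisfying cid > 37 → {(40, 35, 8)}
σ[qty ≤ cid]: keep tuples satisfying qty ≤ cid → {(22, 34, 14), (23, 34, 10), (29, 25, 13), (37, 36, 15), (40, 35, 8), (40, 37, 26)}
Set difference of the two operands is {}.
Set union of the two operands is {(23, 27, 28), (3, 14, 12), (37, 9, 2), (9, 24, 35), (9, 31, 5)}.
π_{cid, qty, price} gives {(23, 28, 27), (3, 12, 14), (37, 2, 9), (9, 35, 24), (9, 5, 31)}.

{(23, 28, 27), (3, 12, 14), (37, 2, 9), (9, 35, 24), (9, 5, 31)}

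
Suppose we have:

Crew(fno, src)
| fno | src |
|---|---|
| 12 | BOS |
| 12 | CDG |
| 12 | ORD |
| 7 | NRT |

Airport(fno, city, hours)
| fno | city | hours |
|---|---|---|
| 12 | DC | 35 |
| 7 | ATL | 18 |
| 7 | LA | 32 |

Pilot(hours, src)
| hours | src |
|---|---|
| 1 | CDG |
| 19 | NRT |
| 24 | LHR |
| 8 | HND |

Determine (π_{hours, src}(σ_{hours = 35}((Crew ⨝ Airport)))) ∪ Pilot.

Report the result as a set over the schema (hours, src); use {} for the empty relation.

Crew ⋈ Airport (natural join on fno): {(12, BOS, DC, 35), (12, CDG, DC, 35), (12, ORD, DC, 35), (7, NRT, ATL, 18), (7, NRT, LA, 32)}
Filtering on hours = 35 leaves {(12, BOS, DC, 35), (12, CDG, DC, 35), (12, ORD, DC, 35)}.
π_{hours, src} gives {(35, BOS), (35, CDG), (35, ORD)}.
Set union of the two operands is {(1, CDG), (19, NRT), (24, LHR), (35, BOS), (35, CDG), (35, ORD), (8, HND)}.

{(1, CDG), (19, NRT), (24, LHR), (35, BOS), (35, CDG), (35, ORD), (8, HND)}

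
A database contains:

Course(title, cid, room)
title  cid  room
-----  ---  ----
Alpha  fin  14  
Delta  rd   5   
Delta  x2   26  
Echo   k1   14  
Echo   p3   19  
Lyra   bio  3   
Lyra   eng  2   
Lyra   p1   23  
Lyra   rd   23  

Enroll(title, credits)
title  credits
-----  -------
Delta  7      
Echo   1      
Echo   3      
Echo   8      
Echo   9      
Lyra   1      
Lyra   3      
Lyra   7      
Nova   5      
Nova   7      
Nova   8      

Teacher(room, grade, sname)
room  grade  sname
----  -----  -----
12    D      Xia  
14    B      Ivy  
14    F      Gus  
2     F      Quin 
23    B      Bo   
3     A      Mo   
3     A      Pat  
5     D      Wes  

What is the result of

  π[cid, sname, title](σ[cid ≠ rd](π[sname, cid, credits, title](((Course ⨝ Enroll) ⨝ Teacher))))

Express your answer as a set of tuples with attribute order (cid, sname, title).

{(bio, Mo, Lyra), (bio, Pat, Lyra), (eng, Quin, Lyra), (k1, Gus, Echo), (k1, Ivy, Echo), (p1, Bo, Lyra)}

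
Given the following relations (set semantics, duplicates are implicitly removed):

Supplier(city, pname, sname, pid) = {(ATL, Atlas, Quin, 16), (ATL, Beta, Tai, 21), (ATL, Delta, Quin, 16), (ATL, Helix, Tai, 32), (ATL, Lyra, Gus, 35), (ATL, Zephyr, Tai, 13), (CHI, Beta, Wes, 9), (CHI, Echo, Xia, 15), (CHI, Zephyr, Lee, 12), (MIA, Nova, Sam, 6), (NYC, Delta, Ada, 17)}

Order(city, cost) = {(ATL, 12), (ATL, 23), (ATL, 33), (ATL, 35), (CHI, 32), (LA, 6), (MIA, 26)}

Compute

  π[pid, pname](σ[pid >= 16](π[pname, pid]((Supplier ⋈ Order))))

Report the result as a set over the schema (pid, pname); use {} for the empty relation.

Joining Supplier and Order on city yields {(ATL, Atlas, Quin, 16, 12), (ATL, Atlas, Quin, 16, 23), (ATL, Atlas, Quin, 16, 33), (ATL, Atlas, Quin, 16, 35), (ATL, Beta, Tai, 21, 12), (ATL, Beta, Tai, 21, 23), (ATL, Beta, Tai, 21, 33), (ATL, Beta, Tai, 21, 35), (ATL, Delta, Quin, 16, 12), (ATL, Delta, Quin, 16, 23), (ATL, Delta, Quin, 16, 33), (ATL, Delta, Quin, 16, 35), (ATL, Helix, Tai, 32, 12), (ATL, Helix, Tai, 32, 23), (ATL, Helix, Tai, 32, 33), (ATL, Helix, Tai, 32, 35), (ATL, Lyra, Gus, 35, 12), (ATL, Lyra, Gus, 35, 23), (ATL, Lyra, Gus, 35, 33), (ATL, Lyra, Gus, 35, 35), (ATL, Zephyr, Tai, 13, 12), (ATL, Zephyr, Tai, 13, 23), (ATL, Zephyr, Tai, 13, 33), (ATL, Zephyr, Tai, 13, 35), (CHI, Beta, Wes, 9, 32), (CHI, Echo, Xia, 15, 32), (CHI, Zephyr, Lee, 12, 32), (MIA, Nova, Sam, 6, 26)}.
π[pname, pid]: project onto (pname, pid) (18 duplicate(s) eliminated) → {(Atlas, 16), (Beta, 21), (Beta, 9), (Delta, 16), (Echo, 15), (Helix, 32), (Lyra, 35), (Nova, 6), (Zephyr, 12), (Zephyr, 13)}
Selection pid >= 16: {(Atlas, 16), (Beta, 21), (Delta, 16), (Helix, 32), (Lyra, 35)}
π[pid, pname]: project onto (pid, pname) → {(16, Atlas), (16, Delta), (21, Beta), (32, Helix), (35, Lyra)}

{(16, Atlas), (16, Delta), (21, Beta), (32, Helix), (35, Lyra)}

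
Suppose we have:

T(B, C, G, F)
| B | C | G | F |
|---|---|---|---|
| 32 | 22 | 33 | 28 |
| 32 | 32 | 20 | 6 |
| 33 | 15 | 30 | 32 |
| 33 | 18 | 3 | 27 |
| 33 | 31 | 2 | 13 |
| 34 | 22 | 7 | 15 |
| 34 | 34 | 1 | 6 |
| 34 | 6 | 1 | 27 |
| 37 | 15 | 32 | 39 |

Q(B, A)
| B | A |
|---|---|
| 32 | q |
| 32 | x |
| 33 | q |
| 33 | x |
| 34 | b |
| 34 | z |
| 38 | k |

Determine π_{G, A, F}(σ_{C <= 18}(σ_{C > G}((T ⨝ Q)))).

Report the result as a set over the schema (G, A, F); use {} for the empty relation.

Natural join on B: {(32, 22, 33, 28, q), (32, 22, 33, 28, x), (32, 32, 20, 6, q), (32, 32, 20, 6, x), (33, 15, 30, 32, q), (33, 15, 30, 32, x), (33, 18, 3, 27, q), (33, 18, 3, 27, x), (33, 31, 2, 13, q), (33, 31, 2, 13, x), (34, 22, 7, 15, b), (34, 22, 7, 15, z), (34, 34, 1, 6, b), (34, 34, 1, 6, z), (34, 6, 1, 27, b), (34, 6, 1, 27, z)}
Selection C > G: {(32, 32, 20, 6, q), (32, 32, 20, 6, x), (33, 18, 3, 27, q), (33, 18, 3, 27, x), (33, 31, 2, 13, q), (33, 31, 2, 13, x), (34, 22, 7, 15, b), (34, 22, 7, 15, z), (34, 34, 1, 6, b), (34, 34, 1, 6, z), (34, 6, 1, 27, b), (34, 6, 1, 27, z)}
Selection C <= 18: {(33, 18, 3, 27, q), (33, 18, 3, 27, x), (34, 6, 1, 27, b), (34, 6, 1, 27, z)}
π_{G, A, F} gives {(1, b, 27), (1, z, 27), (3, q, 27), (3, x, 27)}.

{(1, b, 27), (1, z, 27), (3, q, 27), (3, x, 27)}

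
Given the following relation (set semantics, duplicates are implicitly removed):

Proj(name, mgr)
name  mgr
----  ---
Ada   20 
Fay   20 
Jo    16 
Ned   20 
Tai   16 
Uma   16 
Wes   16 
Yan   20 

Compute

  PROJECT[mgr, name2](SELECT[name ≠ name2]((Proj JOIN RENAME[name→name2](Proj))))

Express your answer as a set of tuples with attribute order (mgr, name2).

{(16, Jo), (16, Tai), (16, Uma), (16, Wes), (20, Ada), (20, Fay), (20, Ned), (20, Yan)}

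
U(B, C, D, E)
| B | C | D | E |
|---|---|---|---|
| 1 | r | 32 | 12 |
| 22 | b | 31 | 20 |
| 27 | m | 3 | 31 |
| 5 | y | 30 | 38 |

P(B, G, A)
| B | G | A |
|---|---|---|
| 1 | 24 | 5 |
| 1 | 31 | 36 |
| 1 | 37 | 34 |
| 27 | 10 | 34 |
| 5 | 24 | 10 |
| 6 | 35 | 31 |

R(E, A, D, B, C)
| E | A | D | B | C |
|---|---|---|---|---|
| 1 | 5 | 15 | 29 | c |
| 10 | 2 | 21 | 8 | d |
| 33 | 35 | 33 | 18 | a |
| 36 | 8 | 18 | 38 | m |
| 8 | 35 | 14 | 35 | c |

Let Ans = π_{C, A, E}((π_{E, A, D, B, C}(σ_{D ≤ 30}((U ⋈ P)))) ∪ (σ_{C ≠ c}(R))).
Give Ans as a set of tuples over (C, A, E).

{(a, 35, 33), (d, 2, 10), (m, 34, 31), (m, 8, 36), (y, 10, 38)}

Natural join on B: {(1, r, 32, 12, 24, 5), (1, r, 32, 12, 31, 36), (1, r, 32, 12, 37, 34), (27, m, 3, 31, 10, 34), (5, y, 30, 38, 24, 10)}
Apply σ_{D ≤ 30}; surviving tuples: {(27, m, 3, 31, 10, 34), (5, y, 30, 38, 24, 10)}
π_{E, A, D, B, C} gives {(31, 34, 3, 27, m), (38, 10, 30, 5, y)}.
Apply σ_{C ≠ c}; surviving tuples: {(10, 2, 21, 8, d), (33, 35, 33, 18, a), (36, 8, 18, 38, m)}
Taking the union: {(10, 2, 21, 8, d), (31, 34, 3, 27, m), (33, 35, 33, 18, a), (36, 8, 18, 38, m), (38, 10, 30, 5, y)}
π_{C, A, E} gives {(a, 35, 33), (d, 2, 10), (m, 34, 31), (m, 8, 36), (y, 10, 38)}.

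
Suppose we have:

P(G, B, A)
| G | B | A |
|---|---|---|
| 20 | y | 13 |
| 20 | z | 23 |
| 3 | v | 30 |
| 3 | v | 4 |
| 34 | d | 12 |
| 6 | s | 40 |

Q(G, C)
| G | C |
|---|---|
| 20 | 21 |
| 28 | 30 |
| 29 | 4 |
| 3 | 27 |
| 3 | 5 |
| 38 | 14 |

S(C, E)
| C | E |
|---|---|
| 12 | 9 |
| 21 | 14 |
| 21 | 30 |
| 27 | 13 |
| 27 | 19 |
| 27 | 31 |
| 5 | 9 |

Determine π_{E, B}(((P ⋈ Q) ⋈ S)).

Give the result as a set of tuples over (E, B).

{(13, v), (14, y), (14, z), (19, v), (30, y), (30, z), (31, v), (9, v)}

Joining P and Q on G yields {(20, y, 13, 21), (20, z, 23, 21), (3, v, 30, 27), (3, v, 30, 5), (3, v, 4, 27), (3, v, 4, 5)}.
Joining (P ⋈ Q) and S on C yields {(20, y, 13, 21, 14), (20, y, 13, 21, 30), (20, z, 23, 21, 14), (20, z, 23, 21, 30), (3, v, 30, 27, 13), (3, v, 30, 27, 19), (3, v, 30, 27, 31), (3, v, 30, 5, 9), (3, v, 4, 27, 13), (3, v, 4, 27, 19), (3, v, 4, 27, 31), (3, v, 4, 5, 9)}.
π[E, B]: project onto (E, B) (4 duplicate(s) eliminated) → {(13, v), (14, y), (14, z), (19, v), (30, y), (30, z), (31, v), (9, v)}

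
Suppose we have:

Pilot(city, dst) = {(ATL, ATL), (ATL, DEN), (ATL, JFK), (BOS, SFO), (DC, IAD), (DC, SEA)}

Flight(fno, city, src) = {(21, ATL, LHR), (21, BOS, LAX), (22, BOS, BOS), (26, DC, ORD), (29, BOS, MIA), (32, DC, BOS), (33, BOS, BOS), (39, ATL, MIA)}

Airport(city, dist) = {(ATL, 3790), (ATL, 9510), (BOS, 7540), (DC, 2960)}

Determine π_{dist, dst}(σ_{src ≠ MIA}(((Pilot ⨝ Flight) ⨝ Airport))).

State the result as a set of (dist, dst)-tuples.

{(2960, IAD), (2960, SEA), (3790, ATL), (3790, DEN), (3790, JFK), (7540, SFO), (9510, ATL), (9510, DEN), (9510, JFK)}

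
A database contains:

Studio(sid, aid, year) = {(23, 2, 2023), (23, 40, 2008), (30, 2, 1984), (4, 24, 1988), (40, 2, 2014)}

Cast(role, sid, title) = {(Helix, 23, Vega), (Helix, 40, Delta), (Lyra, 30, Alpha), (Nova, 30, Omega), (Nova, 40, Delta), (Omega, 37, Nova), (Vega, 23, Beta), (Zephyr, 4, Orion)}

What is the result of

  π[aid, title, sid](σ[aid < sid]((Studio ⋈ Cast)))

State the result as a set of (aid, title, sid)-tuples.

Joining Studio and Cast on sid yields {(23, 2, 2023, Helix, Vega), (23, 2, 2023, Vega, Beta), (23, 40, 2008, Helix, Vega), (23, 40, 2008, Vega, Beta), (30, 2, 1984, Lyra, Alpha), (30, 2, 1984, Nova, Omega), (4, 24, 1988, Zephyr, Orion), (40, 2, 2014, Helix, Delta), (40, 2, 2014, Nova, Delta)}.
Apply σ_{aid < sid}; surviving tuples: {(23, 2, 2023, Helix, Vega), (23, 2, 2023, Vega, Beta), (30, 2, 1984, Lyra, Alpha), (30, 2, 1984, Nova, Omega), (40, 2, 2014, Helix, Delta), (40, 2, 2014, Nova, Delta)}
Keep only column(s) aid, title, sid (1 duplicate(s) eliminated): {(2, Alpha, 30), (2, Beta, 23), (2, Delta, 40), (2, Omega, 30), (2, Vega, 23)}

{(2, Alpha, 30), (2, Beta, 23), (2, Delta, 40), (2, Omega, 30), (2, Vega, 23)}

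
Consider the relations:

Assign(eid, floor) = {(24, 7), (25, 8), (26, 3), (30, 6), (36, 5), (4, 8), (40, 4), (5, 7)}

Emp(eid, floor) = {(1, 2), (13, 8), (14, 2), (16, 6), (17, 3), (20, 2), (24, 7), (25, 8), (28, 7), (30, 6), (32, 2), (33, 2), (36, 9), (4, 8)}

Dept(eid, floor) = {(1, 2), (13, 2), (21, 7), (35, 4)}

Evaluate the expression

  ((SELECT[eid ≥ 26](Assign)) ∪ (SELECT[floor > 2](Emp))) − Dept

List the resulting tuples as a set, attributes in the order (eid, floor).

σ[eid ≥ 26]: keep tuples satisfying eid ≥ 26 → {(26, 3), (30, 6), (36, 5), (40, 4)}
σ[floor > 2]: keep tuples satisfying floor > 2 → {(13, 8), (16, 6), (17, 3), (24, 7), (25, 8), (28, 7), (30, 6), (36, 9), (4, 8)}
Set union of the two operands is {(13, 8), (16, 6), (17, 3), (24, 7), (25, 8), (26, 3), (28, 7), (30, 6), (36, 5), (36, 9), (4, 8), (40, 4)}.
Set difference of the two operands is {(13, 8), (16, 6), (17, 3), (24, 7), (25, 8), (26, 3), (28, 7), (30, 6), (36, 5), (36, 9), (4, 8), (40, 4)}.

{(13, 8), (16, 6), (17, 3), (24, 7), (25, 8), (26, 3), (28, 7), (30, 6), (36, 5), (36, 9), (4, 8), (40, 4)}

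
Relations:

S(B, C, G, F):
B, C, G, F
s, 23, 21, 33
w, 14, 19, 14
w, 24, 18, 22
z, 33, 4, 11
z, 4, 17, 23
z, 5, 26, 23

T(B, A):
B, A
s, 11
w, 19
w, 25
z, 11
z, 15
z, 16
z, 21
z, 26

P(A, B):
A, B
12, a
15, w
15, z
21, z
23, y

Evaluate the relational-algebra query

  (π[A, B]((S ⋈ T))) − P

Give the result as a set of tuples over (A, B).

S ⋈ T (natural join on B): {(s, 23, 21, 33, 11), (w, 14, 19, 14, 19), (w, 14, 19, 14, 25), (w, 24, 18, 22, 19), (w, 24, 18, 22, 25), (z, 33, 4, 11, 11), (z, 33, 4, 11, 15), (z, 33, 4, 11, 16), (z, 33, 4, 11, 21), (z, 33, 4, 11, 26), (z, 4, 17, 23, 11), (z, 4, 17, 23, 15), (z, 4, 17, 23, 16), (z, 4, 17, 23, 21), (z, 4, 17, 23, 26), (z, 5, 26, 23, 11), (z, 5, 26, 23, 15), (z, 5, 26, 23, 16), (z, 5, 26, 23, 21), (z, 5, 26, 23, 26)}
π[A, B]: project onto (A, B) (12 duplicate(s) eliminated) → {(11, s), (11, z), (15, z), (16, z), (19, w), (21, z), (25, w), (26, z)}
Difference: {(11, s), (11, z), (15, z), (16, z), (19, w), (21, z), (25, w), (26, z)} with {(12, a), (15, w), (15, z), (21, z), (23, y)} → {(11, s), (11, z), (16, z), (19, w), (25, w), (26, z)}

{(11, s), (11, z), (16, z), (19, w), (25, w), (26, z)}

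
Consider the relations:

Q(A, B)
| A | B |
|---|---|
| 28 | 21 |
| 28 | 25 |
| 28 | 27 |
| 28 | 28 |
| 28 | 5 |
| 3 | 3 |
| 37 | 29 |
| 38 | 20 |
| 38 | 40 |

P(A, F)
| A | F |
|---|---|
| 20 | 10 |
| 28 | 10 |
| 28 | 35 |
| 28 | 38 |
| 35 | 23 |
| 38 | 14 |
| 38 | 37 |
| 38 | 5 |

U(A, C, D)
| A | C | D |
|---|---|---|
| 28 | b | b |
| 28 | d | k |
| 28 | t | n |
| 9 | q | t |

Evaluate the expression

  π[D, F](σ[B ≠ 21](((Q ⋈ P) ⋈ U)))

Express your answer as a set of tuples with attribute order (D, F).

{(b, 10), (b, 35), (b, 38), (k, 10), (k, 35), (k, 38), (n, 10), (n, 35), (n, 38)}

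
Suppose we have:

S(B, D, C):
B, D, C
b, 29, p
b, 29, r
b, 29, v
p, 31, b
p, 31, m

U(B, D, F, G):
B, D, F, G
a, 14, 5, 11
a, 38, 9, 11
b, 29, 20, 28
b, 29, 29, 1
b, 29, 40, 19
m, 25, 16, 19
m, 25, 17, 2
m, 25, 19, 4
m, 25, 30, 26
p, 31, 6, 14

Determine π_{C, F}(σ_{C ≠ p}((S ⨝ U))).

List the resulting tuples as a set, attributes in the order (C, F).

{(b, 6), (m, 6), (r, 20), (r, 29), (r, 40), (v, 20), (v, 29), (v, 40)}

Natural join on B, D: {(b, 29, p, 20, 28), (b, 29, p, 29, 1), (b, 29, p, 40, 19), (b, 29, r, 20, 28), (b, 29, r, 29, 1), (b, 29, r, 40, 19), (b, 29, v, 20, 28), (b, 29, v, 29, 1), (b, 29, v, 40, 19), (p, 31, b, 6, 14), (p, 31, m, 6, 14)}
Selection C ≠ p: {(b, 29, r, 20, 28), (b, 29, r, 29, 1), (b, 29, r, 40, 19), (b, 29, v, 20, 28), (b, 29, v, 29, 1), (b, 29, v, 40, 19), (p, 31, b, 6, 14), (p, 31, m, 6, 14)}
π[C, F]: project onto (C, F) → {(b, 6), (m, 6), (r, 20), (r, 29), (r, 40), (v, 20), (v, 29), (v, 40)}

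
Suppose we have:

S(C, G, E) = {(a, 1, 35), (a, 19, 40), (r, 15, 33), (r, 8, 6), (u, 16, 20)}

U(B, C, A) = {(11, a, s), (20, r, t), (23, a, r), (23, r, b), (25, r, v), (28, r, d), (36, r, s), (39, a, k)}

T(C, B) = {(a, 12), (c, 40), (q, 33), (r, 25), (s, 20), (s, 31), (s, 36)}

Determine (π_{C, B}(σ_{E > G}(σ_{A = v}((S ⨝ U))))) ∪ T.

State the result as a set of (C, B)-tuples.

{(a, 12), (c, 40), (q, 33), (r, 25), (s, 20), (s, 31), (s, 36)}

Natural join on C: {(a, 1, 35, 11, s), (a, 1, 35, 23, r), (a, 1, 35, 39, k), (a, 19, 40, 11, s), (a, 19, 40, 23, r), (a, 19, 40, 39, k), (r, 15, 33, 20, t), (r, 15, 33, 23, b), (r, 15, 33, 25, v), (r, 15, 33, 28, d), (r, 15, 33, 36, s), (r, 8, 6, 20, t), (r, 8, 6, 23, b), (r, 8, 6, 25, v), (r, 8, 6, 28, d), (r, 8, 6, 36, s)}
Selection A = v: {(r, 15, 33, 25, v), (r, 8, 6, 25, v)}
Selection E > G: {(r, 15, 33, 25, v)}
π[C, B]: project onto (C, B) → {(r, 25)}
Set union of the two operands is {(a, 12), (c, 40), (q, 33), (r, 25), (s, 20), (s, 31), (s, 36)}.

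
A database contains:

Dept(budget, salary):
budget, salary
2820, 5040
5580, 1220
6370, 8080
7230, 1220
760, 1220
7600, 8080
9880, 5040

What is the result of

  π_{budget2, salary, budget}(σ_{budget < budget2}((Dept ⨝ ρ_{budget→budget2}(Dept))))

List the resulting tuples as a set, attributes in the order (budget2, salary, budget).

ρ[budget→budget2]: schema becomes (budget2, salary); tuples unchanged.
Joining Dept and ρ_{budget→budget2}(Dept) on salary yields {(2820, 5040, 2820), (2820, 5040, 9880), (5580, 1220, 5580), (5580, 1220, 7230), (5580, 1220, 760), (6370, 8080, 6370), (6370, 8080, 7600), (7230, 1220, 5580), (7230, 1220, 7230), (7230, 1220, 760), (760, 1220, 5580), (760, 1220, 7230), (760, 1220, 760), (7600, 8080, 6370), (7600, 8080, 7600), (9880, 5040, 2820), (9880, 5040, 9880)}.
Apply σ_{budget < budget2}; surviving tuples: {(2820, 5040, 9880), (5580, 1220, 7230), (6370, 8080, 7600), (760, 1220, 5580), (760, 1220, 7230)}
π[budget2, salary, budget]: project onto (budget2, salary, budget) → {(5580, 1220, 760), (7230, 1220, 5580), (7230, 1220, 760), (7600, 8080, 6370), (9880, 5040, 2820)}

{(5580, 1220, 760), (7230, 1220, 5580), (7230, 1220, 760), (7600, 8080, 6370), (9880, 5040, 2820)}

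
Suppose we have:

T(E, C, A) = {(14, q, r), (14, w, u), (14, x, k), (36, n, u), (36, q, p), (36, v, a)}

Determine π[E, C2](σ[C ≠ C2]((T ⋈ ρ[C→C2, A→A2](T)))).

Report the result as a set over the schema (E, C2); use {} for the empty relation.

{(14, q), (14, w), (14, x), (36, n), (36, q), (36, v)}

ρ[C→C2, A→A2]: schema becomes (E, C2, A2); tuples unchanged.
Joining T and ρ[C→C2, A→A2](T) on E yields {(14, q, r, q, r), (14, q, r, w, u), (14, q, r, x, k), (14, w, u, q, r), (14, w, u, w, u), (14, w, u, x, k), (14, x, k, q, r), (14, x, k, w, u), (14, x, k, x, k), (36, n, u, n, u), (36, n, u, q, p), (36, n, u, v, a), (36, q, p, n, u), (36, q, p, q, p), (36, q, p, v, a), (36, v, a, n, u), (36, v, a, q, p), (36, v, a, v, a)}.
σ[C ≠ C2]: keep tuples satisfying C ≠ C2 → {(14, q, r, w, u), (14, q, r, x, k), (14, w, u, q, r), (14, w, u, x, k), (14, x, k, q, r), (14, x, k, w, u), (36, n, u, q, p), (36, n, u, v, a), (36, q, p, n, u), (36, q, p, v, a), (36, v, a, n, u), (36, v, a, q, p)}
Keep only column(s) E, C2 (6 duplicate(s) eliminated): {(14, q), (14, w), (14, x), (36, n), (36, q), (36, v)}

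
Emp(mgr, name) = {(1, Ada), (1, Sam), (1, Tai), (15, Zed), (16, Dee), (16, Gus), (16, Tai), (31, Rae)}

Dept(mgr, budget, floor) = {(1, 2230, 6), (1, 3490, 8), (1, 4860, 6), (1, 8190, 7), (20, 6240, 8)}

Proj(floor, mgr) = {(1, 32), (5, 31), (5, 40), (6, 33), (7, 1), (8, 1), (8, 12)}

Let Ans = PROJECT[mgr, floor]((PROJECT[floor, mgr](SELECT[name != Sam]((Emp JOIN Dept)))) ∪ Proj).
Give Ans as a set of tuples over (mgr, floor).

{(1, 6), (1, 7), (1, 8), (12, 8), (31, 5), (32, 1), (33, 6), (40, 5)}

Joining Emp and Dept on mgr yields {(1, Ada, 2230, 6), (1, Ada, 3490, 8), (1, Ada, 4860, 6), (1, Ada, 8190, 7), (1, Sam, 2230, 6), (1, Sam, 3490, 8), (1, Sam, 4860, 6), (1, Sam, 8190, 7), (1, Tai, 2230, 6), (1, Tai, 3490, 8), (1, Tai, 4860, 6), (1, Tai, 8190, 7)}.
σ[name != Sam]: keep tuples satisfying name != Sam → {(1, Ada, 2230, 6), (1, Ada, 3490, 8), (1, Ada, 4860, 6), (1, Ada, 8190, 7), (1, Tai, 2230, 6), (1, Tai, 3490, 8), (1, Tai, 4860, 6), (1, Tai, 8190, 7)}
π_{floor, mgr} gives {(6, 1), (7, 1), (8, 1)} (5 duplicate(s) eliminated).
Union: {(6, 1), (7, 1), (8, 1)} with {(1, 32), (5, 31), (5, 40), (6, 33), (7, 1), (8, 1), (8, 12)} → {(1, 32), (5, 31), (5, 40), (6, 1), (6, 33), (7, 1), (8, 1), (8, 12)}
π_{mgr, floor} gives {(1, 6), (1, 7), (1, 8), (12, 8), (31, 5), (32, 1), (33, 6), (40, 5)}.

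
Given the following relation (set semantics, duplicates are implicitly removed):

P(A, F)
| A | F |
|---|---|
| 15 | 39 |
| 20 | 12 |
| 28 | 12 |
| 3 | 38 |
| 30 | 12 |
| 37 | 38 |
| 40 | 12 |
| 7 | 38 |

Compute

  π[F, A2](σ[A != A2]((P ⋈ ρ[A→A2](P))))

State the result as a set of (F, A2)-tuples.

ρ[A→A2]: schema becomes (A2, F); tuples unchanged.
Natural join on F: {(15, 39, 15), (20, 12, 20), (20, 12, 28), (20, 12, 30), (20, 12, 40), (28, 12, 20), (28, 12, 28), (28, 12, 30), (28, 12, 40), (3, 38, 3), (3, 38, 37), (3, 38, 7), (30, 12, 20), (30, 12, 28), (30, 12, 30), (30, 12, 40), (37, 38, 3), (37, 38, 37), (37, 38, 7), (40, 12, 20), (40, 12, 28), (40, 12, 30), (40, 12, 40), (7, 38, 3), (7, 38, 37), (7, 38, 7)}
Selection A != A2: {(20, 12, 28), (20, 12, 30), (20, 12, 40), (28, 12, 20), (28, 12, 30), (28, 12, 40), (3, 38, 37), (3, 38, 7), (30, 12, 20), (30, 12, 28), (30, 12, 40), (37, 38, 3), (37, 38, 7), (40, 12, 20), (40, 12, 28), (40, 12, 30), (7, 38, 3), (7, 38, 37)}
π[F, A2]: project onto (F, A2) (11 duplicate(s) eliminated) → {(12, 20), (12, 28), (12, 30), (12, 40), (38, 3), (38, 37), (38, 7)}

{(12, 20), (12, 28), (12, 30), (12, 40), (38, 3), (38, 37), (38, 7)}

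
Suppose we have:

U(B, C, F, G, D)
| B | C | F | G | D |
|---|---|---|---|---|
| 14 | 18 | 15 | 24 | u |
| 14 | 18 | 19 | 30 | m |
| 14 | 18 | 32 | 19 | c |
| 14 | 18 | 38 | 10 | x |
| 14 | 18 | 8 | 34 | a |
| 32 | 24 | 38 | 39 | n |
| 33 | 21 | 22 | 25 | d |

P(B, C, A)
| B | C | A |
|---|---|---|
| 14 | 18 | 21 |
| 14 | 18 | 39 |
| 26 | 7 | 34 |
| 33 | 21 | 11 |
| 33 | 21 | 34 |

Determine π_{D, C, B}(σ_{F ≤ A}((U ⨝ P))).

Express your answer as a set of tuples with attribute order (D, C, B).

U ⋈ P (natural join on B, C): {(14, 18, 15, 24, u, 21), (14, 18, 15, 24, u, 39), (14, 18, 19, 30, m, 21), (14, 18, 19, 30, m, 39), (14, 18, 32, 19, c, 21), (14, 18, 32, 19, c, 39), (14, 18, 38, 10, x, 21), (14, 18, 38, 10, x, 39), (14, 18, 8, 34, a, 21), (14, 18, 8, 34, a, 39), (33, 21, 22, 25, d, 11), (33, 21, 22, 25, d, 34)}
Filtering on F ≤ A leaves {(14, 18, 15, 24, u, 21), (14, 18, 15, 24, u, 39), (14, 18, 19, 30, m, 21), (14, 18, 19, 30, m, 39), (14, 18, 32, 19, c, 39), (14, 18, 38, 10, x, 39), (14, 18, 8, 34, a, 21), (14, 18, 8, 34, a, 39), (33, 21, 22, 25, d, 34)}.
Keep only column(s) D, C, B (3 duplicate(s) eliminated): {(a, 18, 14), (c, 18, 14), (d, 21, 33), (m, 18, 14), (u, 18, 14), (x, 18, 14)}

{(a, 18, 14), (c, 18, 14), (d, 21, 33), (m, 18, 14), (u, 18, 14), (x, 18, 14)}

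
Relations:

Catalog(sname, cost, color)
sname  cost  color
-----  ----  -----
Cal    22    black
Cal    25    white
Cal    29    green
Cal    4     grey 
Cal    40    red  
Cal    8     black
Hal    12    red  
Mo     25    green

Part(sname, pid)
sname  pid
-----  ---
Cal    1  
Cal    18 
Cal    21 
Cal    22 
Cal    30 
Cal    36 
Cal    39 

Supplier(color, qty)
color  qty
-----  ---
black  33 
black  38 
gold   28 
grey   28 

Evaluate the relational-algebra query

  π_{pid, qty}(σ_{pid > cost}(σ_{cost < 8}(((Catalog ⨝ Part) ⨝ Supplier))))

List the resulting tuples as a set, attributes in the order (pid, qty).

Catalog ⋈ Part (natural join on sname): {(Cal, 22, black, 1), (Cal, 22, black, 18), (Cal, 22, black, 21), (Cal, 22, black, 22), (Cal, 22, black, 30), (Cal, 22, black, 36), (Cal, 22, black, 39), (Cal, 25, white, 1), (Cal, 25, white, 18), (Cal, 25, white, 21), (Cal, 25, white, 22), (Cal, 25, white, 30), (Cal, 25, white, 36), (Cal, 25, white, 39), (Cal, 29, green, 1), (Cal, 29, green, 18), (Cal, 29, green, 21), (Cal, 29, green, 22), (Cal, 29, green, 30), (Cal, 29, green, 36), (Cal, 29, green, 39), (Cal, 4, grey, 1), (Cal, 4, grey, 18), (Cal, 4, grey, 21), (Cal, 4, grey, 22), (Cal, 4, grey, 30), (Cal, 4, grey, 36), (Cal, 4, grey, 39), (Cal, 40, red, 1), (Cal, 40, red, 18), (Cal, 40, red, 21), (Cal, 40, red, 22), (Cal, 40, red, 30), (Cal, 40, red, 36), (Cal, 40, red, 39), (Cal, 8, black, 1), (Cal, 8, black, 18), (Cal, 8, black, 21), (Cal, 8, black, 22), (Cal, 8, black, 30), (Cal, 8, black, 36), (Cal, 8, black, 39)}
(Catalog ⨝ Part) ⋈ Supplier (natural join on color): {(Cal, 22, black, 1, 33), (Cal, 22, black, 1, 38), (Cal, 22, black, 18, 33), (Cal, 22, black, 18, 38), (Cal, 22, black, 21, 33), (Cal, 22, black, 21, 38), (Cal, 22, black, 22, 33), (Cal, 22, black, 22, 38), (Cal, 22, black, 30, 33), (Cal, 22, black, 30, 38), (Cal, 22, black, 36, 33), (Cal, 22, black, 36, 38), (Cal, 22, black, 39, 33), (Cal, 22, black, 39, 38), (Cal, 4, grey, 1, 28), (Cal, 4, grey, 18, 28), (Cal, 4, grey, 21, 28), (Cal, 4, grey, 22, 28), (Cal, 4, grey, 30, 28), (Cal, 4, grey, 36, 28), (Cal, 4, grey, 39, 28), (Cal, 8, black, 1, 33), (Cal, 8, black, 1, 38), (Cal, 8, black, 18, 33), (Cal, 8, black, 18, 38), (Cal, 8, black, 21, 33), (Cal, 8, black, 21, 38), (Cal, 8, black, 22, 33), (Cal, 8, black, 22, 38), (Cal, 8, black, 30, 33), (Cal, 8, black, 30, 38), (Cal, 8, black, 36, 33), (Cal, 8, black, 36, 38), (Cal, 8, black, 39, 33), (Cal, 8, black, 39, 38)}
Apply σ_{cost < 8}; surviving tuples: {(Cal, 4, grey, 1, 28), (Cal, 4, grey, 18, 28), (Cal, 4, grey, 21, 28), (Cal, 4, grey, 22, 28), (Cal, 4, grey, 30, 28), (Cal, 4, grey, 36, 28), (Cal, 4, grey, 39, 28)}
Apply σ_{pid > cost}; surviving tuples: {(Cal, 4, grey, 18, 28), (Cal, 4, grey, 21, 28), (Cal, 4, grey, 22, 28), (Cal, 4, grey, 30, 28), (Cal, 4, grey, 36, 28), (Cal, 4, grey, 39, 28)}
Keep only column(s) pid, qty: {(18, 28), (21, 28), (22, 28), (30, 28), (36, 28), (39, 28)}

{(18, 28), (21, 28), (22, 28), (30, 28), (36, 28), (39, 28)}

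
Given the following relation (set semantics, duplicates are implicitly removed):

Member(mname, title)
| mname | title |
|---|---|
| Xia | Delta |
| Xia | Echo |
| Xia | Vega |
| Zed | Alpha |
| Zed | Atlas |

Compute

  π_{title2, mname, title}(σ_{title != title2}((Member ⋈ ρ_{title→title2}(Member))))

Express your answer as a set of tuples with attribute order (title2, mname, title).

ρ[title→title2]: schema becomes (mname, title2); tuples unchanged.
Member ⋈ ρ_{title→title2}(Member) (natural join on mname): {(Xia, Delta, Delta), (Xia, Delta, Echo), (Xia, Delta, Vega), (Xia, Echo, Delta), (Xia, Echo, Echo), (Xia, Echo, Vega), (Xia, Vega, Delta), (Xia, Vega, Echo), (Xia, Vega, Vega), (Zed, Alpha, Alpha), (Zed, Alpha, Atlas), (Zed, Atlas, Alpha), (Zed, Atlas, Atlas)}
Apply σ_{title != title2}; surviving tuples: {(Xia, Delta, Echo), (Xia, Delta, Vega), (Xia, Echo, Delta), (Xia, Echo, Vega), (Xia, Vega, Delta), (Xia, Vega, Echo), (Zed, Alpha, Atlas), (Zed, Atlas, Alpha)}
Keep only column(s) title2, mname, title: {(Alpha, Zed, Atlas), (Atlas, Zed, Alpha), (Delta, Xia, Echo), (Delta, Xia, Vega), (Echo, Xia, Delta), (Echo, Xia, Vega), (Vega, Xia, Delta), (Vega, Xia, Echo)}

{(Alpha, Zed, Atlas), (Atlas, Zed, Alpha), (Delta, Xia, Echo), (Delta, Xia, Vega), (Echo, Xia, Delta), (Echo, Xia, Vega), (Vega, Xia, Delta), (Vega, Xia, Echo)}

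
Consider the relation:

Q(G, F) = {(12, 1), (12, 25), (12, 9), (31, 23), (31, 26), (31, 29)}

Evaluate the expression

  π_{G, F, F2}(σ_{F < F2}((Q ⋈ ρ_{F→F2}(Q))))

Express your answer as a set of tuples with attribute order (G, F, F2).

{(12, 1, 25), (12, 1, 9), (12, 9, 25), (31, 23, 26), (31, 23, 29), (31, 26, 29)}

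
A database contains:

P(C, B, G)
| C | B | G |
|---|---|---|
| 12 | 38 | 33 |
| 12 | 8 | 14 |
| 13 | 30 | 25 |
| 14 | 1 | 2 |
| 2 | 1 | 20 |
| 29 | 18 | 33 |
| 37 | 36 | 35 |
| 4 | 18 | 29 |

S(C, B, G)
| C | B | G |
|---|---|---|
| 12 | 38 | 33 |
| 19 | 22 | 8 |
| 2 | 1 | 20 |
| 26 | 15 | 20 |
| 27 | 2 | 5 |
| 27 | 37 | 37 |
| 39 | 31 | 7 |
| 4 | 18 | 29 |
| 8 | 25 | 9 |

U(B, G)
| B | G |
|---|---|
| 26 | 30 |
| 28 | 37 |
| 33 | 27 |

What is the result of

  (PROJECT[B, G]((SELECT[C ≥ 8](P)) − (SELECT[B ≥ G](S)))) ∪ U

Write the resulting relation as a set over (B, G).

{(1, 2), (18, 33), (26, 30), (28, 37), (30, 25), (33, 27), (36, 35), (8, 14)}

Apply σ_{C ≥ 8}; surviving tuples: {(12, 38, 33), (12, 8, 14), (13, 30, 25), (14, 1, 2), (29, 18, 33), (37, 36, 35)}
Apply σ_{B ≥ G}; surviving tuples: {(12, 38, 33), (19, 22, 8), (27, 37, 37), (39, 31, 7), (8, 25, 9)}
Difference: {(12, 38, 33), (12, 8, 14), (13, 30, 25), (14, 1, 2), (29, 18, 33), (37, 36, 35)} with {(12, 38, 33), (19, 22, 8), (27, 37, 37), (39, 31, 7), (8, 25, 9)} → {(12, 8, 14), (13, 30, 25), (14, 1, 2), (29, 18, 33), (37, 36, 35)}
Keep only column(s) B, G: {(1, 2), (18, 33), (30, 25), (36, 35), (8, 14)}
Union: {(1, 2), (18, 33), (30, 25), (36, 35), (8, 14)} with {(26, 30), (28, 37), (33, 27)} → {(1, 2), (18, 33), (26, 30), (28, 37), (30, 25), (33, 27), (36, 35), (8, 14)}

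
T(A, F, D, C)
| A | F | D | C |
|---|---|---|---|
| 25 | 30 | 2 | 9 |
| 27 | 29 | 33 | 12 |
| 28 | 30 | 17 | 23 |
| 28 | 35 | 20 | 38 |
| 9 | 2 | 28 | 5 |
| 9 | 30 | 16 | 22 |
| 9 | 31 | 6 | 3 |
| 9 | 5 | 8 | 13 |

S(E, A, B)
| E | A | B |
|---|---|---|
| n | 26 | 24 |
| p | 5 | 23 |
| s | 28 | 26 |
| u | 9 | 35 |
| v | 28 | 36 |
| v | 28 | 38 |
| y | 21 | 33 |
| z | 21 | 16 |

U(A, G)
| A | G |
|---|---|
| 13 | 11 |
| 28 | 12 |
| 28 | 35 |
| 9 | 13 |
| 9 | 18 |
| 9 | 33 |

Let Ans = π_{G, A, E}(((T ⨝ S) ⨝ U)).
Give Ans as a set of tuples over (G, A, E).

Natural join on A: {(28, 30, 17, 23, s, 26), (28, 30, 17, 23, v, 36), (28, 30, 17, 23, v, 38), (28, 35, 20, 38, s, 26), (28, 35, 20, 38, v, 36), (28, 35, 20, 38, v, 38), (9, 2, 28, 5, u, 35), (9, 30, 16, 22, u, 35), (9, 31, 6, 3, u, 35), (9, 5, 8, 13, u, 35)}
Natural join on A: {(28, 30, 17, 23, s, 26, 12), (28, 30, 17, 23, s, 26, 35), (28, 30, 17, 23, v, 36, 12), (28, 30, 17, 23, v, 36, 35), (28, 30, 17, 23, v, 38, 12), (28, 30, 17, 23, v, 38, 35), (28, 35, 20, 38, s, 26, 12), (28, 35, 20, 38, s, 26, 35), (28, 35, 20, 38, v, 36, 12), (28, 35, 20, 38, v, 36, 35), (28, 35, 20, 38, v, 38, 12), (28, 35, 20, 38, v, 38, 35), (9, 2, 28, 5, u, 35, 13), (9, 2, 28, 5, u, 35, 18), (9, 2, 28, 5, u, 35, 33), (9, 30, 16, 22, u, 35, 13), (9, 30, 16, 22, u, 35, 18), (9, 30, 16, 22, u, 35, 33), (9, 31, 6, 3, u, 35, 13), (9, 31, 6, 3, u, 35, 18), (9, 31, 6, 3, u, 35, 33), (9, 5, 8, 13, u, 35, 13), (9, 5, 8, 13, u, 35, 18), (9, 5, 8, 13, u, 35, 33)}
π[G, A, E]: project onto (G, A, E) (17 duplicate(s) eliminated) → {(12, 28, s), (12, 28, v), (13, 9, u), (18, 9, u), (33, 9, u), (35, 28, s), (35, 28, v)}

{(12, 28, s), (12, 28, v), (13, 9, u), (18, 9, u), (33, 9, u), (35, 28, s), (35, 28, v)}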